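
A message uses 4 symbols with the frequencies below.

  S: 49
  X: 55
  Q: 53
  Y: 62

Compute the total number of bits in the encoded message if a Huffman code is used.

438

Build the Huffman tree bottom-up:
combine S(49), Q(53) → 102
combine X(55), Y(62) → 117
combine 102, 117 → 219
Each symbol's bit-cost is frequency × depth; summing gives 438 bits (equivalently 102 + 117 + 219).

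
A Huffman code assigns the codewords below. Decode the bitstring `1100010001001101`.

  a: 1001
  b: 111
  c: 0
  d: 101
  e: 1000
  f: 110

fccead

Read left to right; each codeword is recognised as soon as it completes (prefix code):
  110→f | 0→c | 0→c | 1000→e | 1001→a | 101→d
Decoded message: fccead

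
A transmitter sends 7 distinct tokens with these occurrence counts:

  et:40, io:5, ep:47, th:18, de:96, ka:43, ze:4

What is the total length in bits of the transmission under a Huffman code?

603

Build the Huffman tree bottom-up:
ze(4) + io(5) → 9
9 + th(18) → 27
27 + et(40) → 67
ka(43) + ep(47) → 90
67 + 90 → 157
de(96) + 157 → 253
Each symbol's bit-cost is frequency × depth; summing gives 603 bits (equivalently 9 + 27 + 67 + 90 + 157 + 253).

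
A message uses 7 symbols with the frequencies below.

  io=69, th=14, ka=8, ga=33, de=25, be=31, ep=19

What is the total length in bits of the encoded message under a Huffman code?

517

Greedily combine the two least-frequent nodes:
ka(8) + th(14) → 22
ep(19) + 22 → 41
de(25) + be(31) → 56
ga(33) + 41 → 74
56 + io(69) → 125
74 + 125 → 199
The encoded length is the sum of every internal node's weight: 22 + 41 + 56 + 74 + 125 + 199 = 517 bits.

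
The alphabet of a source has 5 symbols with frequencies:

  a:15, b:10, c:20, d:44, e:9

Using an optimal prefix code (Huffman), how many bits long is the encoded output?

205

Greedily combine the two least-frequent nodes:
combine e(9), b(10) → 19
combine a(15), 19 → 34
combine c(20), 34 → 54
combine d(44), 54 → 98
The encoded length is the sum of every internal node's weight: 19 + 34 + 54 + 98 = 205 bits.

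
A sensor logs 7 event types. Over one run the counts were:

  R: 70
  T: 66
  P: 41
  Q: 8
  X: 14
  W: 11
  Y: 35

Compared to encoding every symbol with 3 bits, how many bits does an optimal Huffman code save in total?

Fixed-length: 3 bits × 245 symbols = 735 bits.
Huffman merges:
combine Q(8), W(11) → 19
combine X(14), 19 → 33
combine 33, Y(35) → 68
combine P(41), T(66) → 107
combine 68, R(70) → 138
combine 107, 138 → 245
Huffman total = 19 + 33 + 68 + 107 + 138 + 245 = 610 bits.
Saving = 735 − 610 = 125 bits.

125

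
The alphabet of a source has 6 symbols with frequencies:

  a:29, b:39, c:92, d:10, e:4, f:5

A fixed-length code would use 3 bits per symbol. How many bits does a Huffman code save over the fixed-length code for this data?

195

Fixed-length: 3 bits × 179 symbols = 537 bits.
Huffman merges:
combine e(4), f(5) → 9
combine 9, d(10) → 19
combine 19, a(29) → 48
combine b(39), 48 → 87
combine 87, c(92) → 179
Huffman total = 9 + 19 + 48 + 87 + 179 = 342 bits.
Saving = 537 − 342 = 195 bits.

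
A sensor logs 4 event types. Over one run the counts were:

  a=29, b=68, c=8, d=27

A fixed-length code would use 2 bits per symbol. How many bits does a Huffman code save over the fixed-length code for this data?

Fixed-length: 2 bits × 132 symbols = 264 bits.
Huffman merges:
combine c(8), d(27) → 35
combine a(29), 35 → 64
combine 64, b(68) → 132
Huffman total = 35 + 64 + 132 = 231 bits.
Saving = 264 − 231 = 33 bits.

33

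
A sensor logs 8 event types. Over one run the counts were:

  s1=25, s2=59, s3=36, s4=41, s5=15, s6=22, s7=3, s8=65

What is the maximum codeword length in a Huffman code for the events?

5

Merge the two lowest-weight nodes at each step:
s7(3) + s5(15) → 18
18 + s6(22) → 40
s1(25) + s3(36) → 61
40 + s4(41) → 81
s2(59) + 61 → 120
s8(65) + 81 → 146
120 + 146 → 266
Maximum depth reached is 5.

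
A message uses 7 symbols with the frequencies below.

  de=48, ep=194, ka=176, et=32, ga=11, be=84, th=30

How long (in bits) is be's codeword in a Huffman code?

Repeatedly merge the two smallest:
merge ga(11) and th(30): 41
merge et(32) and 41: 73
merge de(48) and 73: 121
merge be(84) and 121: 205
merge ka(176) and ep(194): 370
merge 205 and 370: 575
be sits 2 levels below the root, so its codeword is 2 bits.

2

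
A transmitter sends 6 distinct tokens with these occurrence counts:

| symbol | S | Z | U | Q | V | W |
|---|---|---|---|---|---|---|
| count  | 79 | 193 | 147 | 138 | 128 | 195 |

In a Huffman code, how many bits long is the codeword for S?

Huffman merges, smallest pair first:
combine S(79), V(128) → 207
combine Q(138), U(147) → 285
combine Z(193), W(195) → 388
combine 207, 285 → 492
combine 388, 492 → 880
S sits 3 levels below the root, so its codeword is 3 bits.

3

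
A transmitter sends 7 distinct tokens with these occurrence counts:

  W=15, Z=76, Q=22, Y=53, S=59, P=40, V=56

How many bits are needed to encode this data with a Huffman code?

Greedily combine the two least-frequent nodes:
merge W(15) and Q(22): 37
merge 37 and P(40): 77
merge Y(53) and V(56): 109
merge S(59) and Z(76): 135
merge 77 and 109: 186
merge 135 and 186: 321
The encoded length is the sum of every internal node's weight: 37 + 77 + 109 + 135 + 186 + 321 = 865 bits.

865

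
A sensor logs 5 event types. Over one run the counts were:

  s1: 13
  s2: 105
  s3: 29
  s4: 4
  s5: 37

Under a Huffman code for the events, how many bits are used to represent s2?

Huffman merges, smallest pair first:
s4(4) + s1(13) → 17
17 + s3(29) → 46
s5(37) + 46 → 83
83 + s2(105) → 188
s2 is merged only at the final step, so code length = 1.

1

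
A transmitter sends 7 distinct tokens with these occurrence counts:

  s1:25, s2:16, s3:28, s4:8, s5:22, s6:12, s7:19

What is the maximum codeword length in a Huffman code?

4

Merge the two lowest-weight nodes at each step:
s4(8) + s6(12) → 20
s2(16) + s7(19) → 35
20 + s5(22) → 42
s1(25) + s3(28) → 53
35 + 42 → 77
53 + 77 → 130
The rarest symbols sit at the bottom; the longest codeword is 4 bits.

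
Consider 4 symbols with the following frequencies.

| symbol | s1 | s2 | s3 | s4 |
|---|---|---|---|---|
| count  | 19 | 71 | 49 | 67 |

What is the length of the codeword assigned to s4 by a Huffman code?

2

Huffman merges, smallest pair first:
s1(19) + s3(49) → 68
s4(67) + 68 → 135
s2(71) + 135 → 206
The subtree containing s4 is merged 2 times, so code length = 2.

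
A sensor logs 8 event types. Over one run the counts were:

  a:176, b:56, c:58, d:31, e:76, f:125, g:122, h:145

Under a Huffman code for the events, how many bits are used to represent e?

4

Huffman merges, smallest pair first:
combine d(31), b(56) → 87
combine c(58), e(76) → 134
combine 87, g(122) → 209
combine f(125), 134 → 259
combine h(145), a(176) → 321
combine 209, 259 → 468
combine 321, 468 → 789
The subtree containing e is merged 4 times, so code length = 4.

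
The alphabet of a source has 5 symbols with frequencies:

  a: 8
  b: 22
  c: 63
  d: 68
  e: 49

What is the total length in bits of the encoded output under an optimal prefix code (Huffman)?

Build the Huffman tree bottom-up:
merge a(8) and b(22): 30
merge 30 and e(49): 79
merge c(63) and d(68): 131
merge 79 and 131: 210
Total encoded bits = sum of merged weights = 30 + 79 + 131 + 210 = 450.

450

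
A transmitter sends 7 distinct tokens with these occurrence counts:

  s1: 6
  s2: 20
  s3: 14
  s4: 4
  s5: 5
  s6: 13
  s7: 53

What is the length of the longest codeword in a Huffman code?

5

Merge the two lowest-weight nodes at each step:
merge s4(4) and s5(5): 9
merge s1(6) and 9: 15
merge s6(13) and s3(14): 27
merge 15 and s2(20): 35
merge 27 and 35: 62
merge s7(53) and 62: 115
The rarest symbols sit at the bottom; the longest codeword is 5 bits.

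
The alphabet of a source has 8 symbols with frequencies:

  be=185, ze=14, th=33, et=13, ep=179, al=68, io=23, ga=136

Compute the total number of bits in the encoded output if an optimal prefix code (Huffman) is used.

1613

Merge the two smallest weights repeatedly:
merge et(13) and ze(14): 27
merge io(23) and 27: 50
merge th(33) and 50: 83
merge al(68) and 83: 151
merge ga(136) and 151: 287
merge ep(179) and be(185): 364
merge 287 and 364: 651
Each symbol's bit-cost is frequency × depth; summing gives 1613 bits (equivalently 27 + 50 + 83 + 151 + 287 + 364 + 651).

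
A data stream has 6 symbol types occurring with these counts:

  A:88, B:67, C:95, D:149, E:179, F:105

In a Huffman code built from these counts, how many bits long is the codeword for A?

3

Huffman merges, smallest pair first:
merge B(67) and A(88): 155
merge C(95) and F(105): 200
merge D(149) and 155: 304
merge E(179) and 200: 379
merge 304 and 379: 683
A sits 3 levels below the root, so its codeword is 3 bits.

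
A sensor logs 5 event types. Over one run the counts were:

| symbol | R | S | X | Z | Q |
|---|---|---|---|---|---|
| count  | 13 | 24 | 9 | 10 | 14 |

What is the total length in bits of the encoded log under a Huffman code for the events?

159

Merge the two smallest weights repeatedly:
combine X(9), Z(10) → 19
combine R(13), Q(14) → 27
combine 19, S(24) → 43
combine 27, 43 → 70
The encoded length is the sum of every internal node's weight: 19 + 27 + 43 + 70 = 159 bits.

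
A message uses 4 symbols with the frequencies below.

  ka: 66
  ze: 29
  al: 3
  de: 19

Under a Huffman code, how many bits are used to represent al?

3

Repeatedly merge the two smallest:
combine al(3), de(19) → 22
combine 22, ze(29) → 51
combine 51, ka(66) → 117
The subtree containing al is merged 3 times, so code length = 3.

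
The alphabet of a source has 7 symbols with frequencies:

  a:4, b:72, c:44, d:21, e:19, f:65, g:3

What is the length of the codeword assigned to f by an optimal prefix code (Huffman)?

2

Huffman merges, smallest pair first:
combine g(3), a(4) → 7
combine 7, e(19) → 26
combine d(21), 26 → 47
combine c(44), 47 → 91
combine f(65), b(72) → 137
combine 91, 137 → 228
The subtree containing f is merged 2 times, so code length = 2.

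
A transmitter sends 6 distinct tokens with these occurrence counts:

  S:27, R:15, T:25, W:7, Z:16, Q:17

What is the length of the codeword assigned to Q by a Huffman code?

3

Huffman merges, smallest pair first:
W(7) + R(15) → 22
Z(16) + Q(17) → 33
22 + T(25) → 47
S(27) + 33 → 60
47 + 60 → 107
The subtree containing Q is merged 3 times, so code length = 3.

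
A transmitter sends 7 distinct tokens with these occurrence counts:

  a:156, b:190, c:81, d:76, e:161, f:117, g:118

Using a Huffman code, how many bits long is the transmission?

2503

Greedily combine the two least-frequent nodes:
merge d(76) and c(81): 157
merge f(117) and g(118): 235
merge a(156) and 157: 313
merge e(161) and b(190): 351
merge 235 and 313: 548
merge 351 and 548: 899
The encoded length is the sum of every internal node's weight: 157 + 235 + 313 + 351 + 548 + 899 = 2503 bits.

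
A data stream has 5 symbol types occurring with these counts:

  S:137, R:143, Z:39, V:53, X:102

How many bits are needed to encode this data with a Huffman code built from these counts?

Greedily combine the two least-frequent nodes:
Z(39) + V(53) → 92
92 + X(102) → 194
S(137) + R(143) → 280
194 + 280 → 474
Each symbol's bit-cost is frequency × depth; summing gives 1040 bits (equivalently 92 + 194 + 280 + 474).

1040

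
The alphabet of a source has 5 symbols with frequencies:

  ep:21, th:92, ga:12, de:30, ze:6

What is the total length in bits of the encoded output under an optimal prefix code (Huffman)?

Build the Huffman tree bottom-up:
merge ze(6) and ga(12): 18
merge 18 and ep(21): 39
merge de(30) and 39: 69
merge 69 and th(92): 161
Each symbol's bit-cost is frequency × depth; summing gives 287 bits (equivalently 18 + 39 + 69 + 161).

287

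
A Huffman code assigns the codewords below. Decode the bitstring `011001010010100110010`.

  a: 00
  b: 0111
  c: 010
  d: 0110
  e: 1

dceaecdc

Read left to right; each codeword is recognised as soon as it completes (prefix code):
  0110→d | 010→c | 1→e | 00→a | 1→e | 010→c | 0110→d | 010→c
Decoded message: dceaecdc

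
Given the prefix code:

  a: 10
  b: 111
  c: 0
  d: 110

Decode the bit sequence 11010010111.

Read left to right; each codeword is recognised as soon as it completes (prefix code):
  110→d | 10→a | 0→c | 10→a | 111→b
Decoded message: dacab

dacab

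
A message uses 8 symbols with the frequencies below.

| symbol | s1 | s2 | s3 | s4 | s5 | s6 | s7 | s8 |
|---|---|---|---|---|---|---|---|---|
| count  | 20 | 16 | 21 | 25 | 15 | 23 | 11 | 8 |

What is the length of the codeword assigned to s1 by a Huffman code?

Huffman merges, smallest pair first:
merge s8(8) and s7(11): 19
merge s5(15) and s2(16): 31
merge 19 and s1(20): 39
merge s3(21) and s6(23): 44
merge s4(25) and 31: 56
merge 39 and 44: 83
merge 56 and 83: 139
s1 sits 3 levels below the root, so its codeword is 3 bits.

3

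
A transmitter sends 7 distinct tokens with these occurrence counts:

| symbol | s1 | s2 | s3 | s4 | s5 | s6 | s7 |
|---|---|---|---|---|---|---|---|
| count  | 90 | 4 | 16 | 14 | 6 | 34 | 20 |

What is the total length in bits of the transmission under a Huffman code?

Merge the two smallest weights repeatedly:
s2(4) + s5(6) → 10
10 + s4(14) → 24
s3(16) + s7(20) → 36
24 + s6(34) → 58
36 + 58 → 94
s1(90) + 94 → 184
Total encoded bits = sum of merged weights = 10 + 24 + 36 + 58 + 94 + 184 = 406.

406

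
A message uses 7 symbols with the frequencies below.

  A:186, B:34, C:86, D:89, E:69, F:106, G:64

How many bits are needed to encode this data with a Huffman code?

1708

Greedily combine the two least-frequent nodes:
merge B(34) and G(64): 98
merge E(69) and C(86): 155
merge D(89) and 98: 187
merge F(106) and 155: 261
merge A(186) and 187: 373
merge 261 and 373: 634
Each symbol's bit-cost is frequency × depth; summing gives 1708 bits (equivalently 98 + 155 + 187 + 261 + 373 + 634).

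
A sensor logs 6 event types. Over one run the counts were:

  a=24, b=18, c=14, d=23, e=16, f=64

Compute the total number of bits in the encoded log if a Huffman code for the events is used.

379

Greedily combine the two least-frequent nodes:
merge c(14) and e(16): 30
merge b(18) and d(23): 41
merge a(24) and 30: 54
merge 41 and 54: 95
merge f(64) and 95: 159
The encoded length is the sum of every internal node's weight: 30 + 41 + 54 + 95 + 159 = 379 bits.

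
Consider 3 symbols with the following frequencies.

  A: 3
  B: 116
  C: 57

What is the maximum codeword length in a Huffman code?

2

Merge the two lowest-weight nodes at each step:
combine A(3), C(57) → 60
combine 60, B(116) → 176
The first pair merged (A, C) ends up deepest, at depth 2.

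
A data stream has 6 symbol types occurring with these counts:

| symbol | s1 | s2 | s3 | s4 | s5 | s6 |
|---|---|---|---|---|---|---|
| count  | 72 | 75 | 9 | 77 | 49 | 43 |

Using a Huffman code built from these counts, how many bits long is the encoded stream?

Build the Huffman tree bottom-up:
combine s3(9), s6(43) → 52
combine s5(49), 52 → 101
combine s1(72), s2(75) → 147
combine s4(77), 101 → 178
combine 147, 178 → 325
Total encoded bits = sum of merged weights = 52 + 101 + 147 + 178 + 325 = 803.

803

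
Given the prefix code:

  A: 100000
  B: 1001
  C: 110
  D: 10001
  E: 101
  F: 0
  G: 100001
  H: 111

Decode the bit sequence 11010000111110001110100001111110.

Read left to right; each codeword is recognised as soon as it completes (prefix code):
  110→C | 100001→G | 111→H | 10001→D | 110→C | 100001→G | 111→H | 110→C
Decoded message: CGHDCGHC

CGHDCGHC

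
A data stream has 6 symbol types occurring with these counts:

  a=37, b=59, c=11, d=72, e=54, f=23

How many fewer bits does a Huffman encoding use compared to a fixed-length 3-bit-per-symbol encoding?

151

Fixed-length: 3 bits × 256 symbols = 768 bits.
Huffman merges:
merge c(11) and f(23): 34
merge 34 and a(37): 71
merge e(54) and b(59): 113
merge 71 and d(72): 143
merge 113 and 143: 256
Huffman total = 34 + 71 + 113 + 143 + 256 = 617 bits.
Saving = 768 − 617 = 151 bits.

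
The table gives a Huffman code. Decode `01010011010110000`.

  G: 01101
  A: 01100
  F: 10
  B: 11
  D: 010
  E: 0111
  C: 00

Read left to right; each codeword is recognised as soon as it completes (prefix code):
  010→D | 10→F | 01101→G | 01100→A | 00→C
Decoded message: DFGAC

DFGAC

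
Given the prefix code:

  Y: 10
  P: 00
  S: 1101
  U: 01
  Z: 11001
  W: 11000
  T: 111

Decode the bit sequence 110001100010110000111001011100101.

Read left to right; each codeword is recognised as soon as it completes (prefix code):
  11000→W | 11000→W | 10→Y | 11000→W | 01→U | 11001→Z | 01→U | 11001→Z | 01→U
Decoded message: WWYWUZUZU

WWYWUZUZU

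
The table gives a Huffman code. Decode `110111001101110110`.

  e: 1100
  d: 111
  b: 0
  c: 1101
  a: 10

Read left to right; each codeword is recognised as soon as it completes (prefix code):
  1101→c | 1100→e | 1101→c | 1101→c | 10→a
Decoded message: cecca

cecca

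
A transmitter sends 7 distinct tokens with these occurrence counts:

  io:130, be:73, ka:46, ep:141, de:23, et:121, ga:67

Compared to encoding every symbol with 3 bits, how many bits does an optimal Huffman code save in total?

202

Fixed-length: 3 bits × 601 symbols = 1803 bits.
Huffman merges:
merge de(23) and ka(46): 69
merge ga(67) and 69: 136
merge be(73) and et(121): 194
merge io(130) and 136: 266
merge ep(141) and 194: 335
merge 266 and 335: 601
Huffman total = 69 + 136 + 194 + 266 + 335 + 601 = 1601 bits.
Saving = 1803 − 1601 = 202 bits.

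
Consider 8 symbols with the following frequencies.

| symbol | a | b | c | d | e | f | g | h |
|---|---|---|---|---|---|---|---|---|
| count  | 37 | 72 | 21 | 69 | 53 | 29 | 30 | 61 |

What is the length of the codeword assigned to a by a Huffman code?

Repeatedly merge the two smallest:
merge c(21) and f(29): 50
merge g(30) and a(37): 67
merge 50 and e(53): 103
merge h(61) and 67: 128
merge d(69) and b(72): 141
merge 103 and 128: 231
merge 141 and 231: 372
a sits 4 levels below the root, so its codeword is 4 bits.

4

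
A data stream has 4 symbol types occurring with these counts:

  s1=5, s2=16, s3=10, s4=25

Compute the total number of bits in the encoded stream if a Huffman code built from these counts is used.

102

Build the Huffman tree bottom-up:
combine s1(5), s3(10) → 15
combine 15, s2(16) → 31
combine s4(25), 31 → 56
Total encoded bits = sum of merged weights = 15 + 31 + 56 = 102.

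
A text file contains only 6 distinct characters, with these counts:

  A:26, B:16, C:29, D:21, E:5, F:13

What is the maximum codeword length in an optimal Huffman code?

Merge the two lowest-weight nodes at each step:
combine E(5), F(13) → 18
combine B(16), 18 → 34
combine D(21), A(26) → 47
combine C(29), 34 → 63
combine 47, 63 → 110
The first pair merged (E, F) ends up deepest, at depth 4.

4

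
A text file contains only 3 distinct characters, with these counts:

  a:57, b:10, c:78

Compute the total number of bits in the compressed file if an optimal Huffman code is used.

212

Merge the two smallest weights repeatedly:
merge b(10) and a(57): 67
merge 67 and c(78): 145
Each symbol's bit-cost is frequency × depth; summing gives 212 bits (equivalently 67 + 145).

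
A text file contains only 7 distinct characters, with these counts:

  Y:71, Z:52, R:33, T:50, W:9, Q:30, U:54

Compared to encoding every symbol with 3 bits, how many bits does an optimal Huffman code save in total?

86

Fixed-length: 3 bits × 299 symbols = 897 bits.
Huffman merges:
combine W(9), Q(30) → 39
combine R(33), 39 → 72
combine T(50), Z(52) → 102
combine U(54), Y(71) → 125
combine 72, 102 → 174
combine 125, 174 → 299
Huffman total = 39 + 72 + 102 + 125 + 174 + 299 = 811 bits.
Saving = 897 − 811 = 86 bits.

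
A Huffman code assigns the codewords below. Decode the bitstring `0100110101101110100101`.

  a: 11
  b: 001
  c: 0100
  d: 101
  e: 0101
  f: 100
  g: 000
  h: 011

caedacd

Read left to right; each codeword is recognised as soon as it completes (prefix code):
  0100→c | 11→a | 0101→e | 101→d | 11→a | 0100→c | 101→d
Decoded message: caedacd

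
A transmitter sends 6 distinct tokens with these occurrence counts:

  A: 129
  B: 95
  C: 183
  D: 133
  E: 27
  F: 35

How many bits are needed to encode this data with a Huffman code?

Merge the two smallest weights repeatedly:
merge E(27) and F(35): 62
merge 62 and B(95): 157
merge A(129) and D(133): 262
merge 157 and C(183): 340
merge 262 and 340: 602
Each symbol's bit-cost is frequency × depth; summing gives 1423 bits (equivalently 62 + 157 + 262 + 340 + 602).

1423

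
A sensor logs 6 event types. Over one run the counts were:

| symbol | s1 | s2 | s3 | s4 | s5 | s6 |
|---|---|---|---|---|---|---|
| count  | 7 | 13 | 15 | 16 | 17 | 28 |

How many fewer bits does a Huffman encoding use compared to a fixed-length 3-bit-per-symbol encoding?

Fixed-length: 3 bits × 96 symbols = 288 bits.
Huffman merges:
merge s1(7) and s2(13): 20
merge s3(15) and s4(16): 31
merge s5(17) and 20: 37
merge s6(28) and 31: 59
merge 37 and 59: 96
Huffman total = 20 + 31 + 37 + 59 + 96 = 243 bits.
Saving = 288 − 243 = 45 bits.

45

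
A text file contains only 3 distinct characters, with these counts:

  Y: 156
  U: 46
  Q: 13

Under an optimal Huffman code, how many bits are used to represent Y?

Repeatedly merge the two smallest:
Q(13) + U(46) → 59
59 + Y(156) → 215
Y sits one level below the root: a 1-bit codeword.

1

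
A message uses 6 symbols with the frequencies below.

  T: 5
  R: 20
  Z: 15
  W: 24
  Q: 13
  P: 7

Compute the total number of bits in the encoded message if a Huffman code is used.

205

Greedily combine the two least-frequent nodes:
T(5) + P(7) → 12
12 + Q(13) → 25
Z(15) + R(20) → 35
W(24) + 25 → 49
35 + 49 → 84
The encoded length is the sum of every internal node's weight: 12 + 25 + 35 + 49 + 84 = 205 bits.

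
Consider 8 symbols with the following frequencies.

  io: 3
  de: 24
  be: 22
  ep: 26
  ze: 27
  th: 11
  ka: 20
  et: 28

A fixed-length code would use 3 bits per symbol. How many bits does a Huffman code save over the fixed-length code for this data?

Fixed-length: 3 bits × 161 symbols = 483 bits.
Huffman merges:
merge io(3) and th(11): 14
merge 14 and ka(20): 34
merge be(22) and de(24): 46
merge ep(26) and ze(27): 53
merge et(28) and 34: 62
merge 46 and 53: 99
merge 62 and 99: 161
Huffman total = 14 + 34 + 46 + 53 + 62 + 99 + 161 = 469 bits.
Saving = 483 − 469 = 14 bits.

14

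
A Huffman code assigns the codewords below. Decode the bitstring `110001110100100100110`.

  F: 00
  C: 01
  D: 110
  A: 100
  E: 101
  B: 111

Read left to right; each codeword is recognised as soon as it completes (prefix code):
  110→D | 00→F | 111→B | 01→C | 00→F | 100→A | 100→A | 110→D
Decoded message: DFBCFAAD

DFBCFAAD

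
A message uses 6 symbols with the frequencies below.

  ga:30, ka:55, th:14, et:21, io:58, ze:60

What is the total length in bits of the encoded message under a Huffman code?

Greedily combine the two least-frequent nodes:
th(14) + et(21) → 35
ga(30) + 35 → 65
ka(55) + io(58) → 113
ze(60) + 65 → 125
113 + 125 → 238
Total encoded bits = sum of merged weights = 35 + 65 + 113 + 125 + 238 = 576.

576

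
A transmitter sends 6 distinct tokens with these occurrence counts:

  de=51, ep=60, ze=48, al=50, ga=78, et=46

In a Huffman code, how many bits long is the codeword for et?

Huffman merges, smallest pair first:
merge et(46) and ze(48): 94
merge al(50) and de(51): 101
merge ep(60) and ga(78): 138
merge 94 and 101: 195
merge 138 and 195: 333
et sits 3 levels below the root, so its codeword is 3 bits.

3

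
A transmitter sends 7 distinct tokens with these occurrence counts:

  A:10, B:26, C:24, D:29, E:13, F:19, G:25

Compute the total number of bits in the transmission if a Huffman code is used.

406

Greedily combine the two least-frequent nodes:
merge A(10) and E(13): 23
merge F(19) and 23: 42
merge C(24) and G(25): 49
merge B(26) and D(29): 55
merge 42 and 49: 91
merge 55 and 91: 146
The encoded length is the sum of every internal node's weight: 23 + 42 + 49 + 55 + 91 + 146 = 406 bits.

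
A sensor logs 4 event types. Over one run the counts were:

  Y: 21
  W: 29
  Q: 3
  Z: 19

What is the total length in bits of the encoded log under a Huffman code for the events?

Merge the two smallest weights repeatedly:
combine Q(3), Z(19) → 22
combine Y(21), 22 → 43
combine W(29), 43 → 72
Each symbol's bit-cost is frequency × depth; summing gives 137 bits (equivalently 22 + 43 + 72).

137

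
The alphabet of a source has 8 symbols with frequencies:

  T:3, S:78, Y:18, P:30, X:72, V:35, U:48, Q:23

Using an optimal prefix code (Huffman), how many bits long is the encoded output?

Build the Huffman tree bottom-up:
combine T(3), Y(18) → 21
combine 21, Q(23) → 44
combine P(30), V(35) → 65
combine 44, U(48) → 92
combine 65, X(72) → 137
combine S(78), 92 → 170
combine 137, 170 → 307
The encoded length is the sum of every internal node's weight: 21 + 44 + 65 + 92 + 137 + 170 + 307 = 836 bits.

836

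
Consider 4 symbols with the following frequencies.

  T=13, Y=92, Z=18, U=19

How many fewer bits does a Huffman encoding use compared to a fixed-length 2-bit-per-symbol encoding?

61

Fixed-length: 2 bits × 142 symbols = 284 bits.
Huffman merges:
combine T(13), Z(18) → 31
combine U(19), 31 → 50
combine 50, Y(92) → 142
Huffman total = 31 + 50 + 142 = 223 bits.
Saving = 284 − 223 = 61 bits.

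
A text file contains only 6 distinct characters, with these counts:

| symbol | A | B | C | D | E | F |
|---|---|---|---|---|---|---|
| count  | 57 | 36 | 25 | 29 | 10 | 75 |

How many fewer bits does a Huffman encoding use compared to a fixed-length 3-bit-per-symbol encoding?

Fixed-length: 3 bits × 232 symbols = 696 bits.
Huffman merges:
combine E(10), C(25) → 35
combine D(29), 35 → 64
combine B(36), A(57) → 93
combine 64, F(75) → 139
combine 93, 139 → 232
Huffman total = 35 + 64 + 93 + 139 + 232 = 563 bits.
Saving = 696 − 563 = 133 bits.

133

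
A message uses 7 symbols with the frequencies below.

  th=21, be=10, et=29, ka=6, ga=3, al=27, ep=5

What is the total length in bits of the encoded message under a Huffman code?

Greedily combine the two least-frequent nodes:
combine ga(3), ep(5) → 8
combine ka(6), 8 → 14
combine be(10), 14 → 24
combine th(21), 24 → 45
combine al(27), et(29) → 56
combine 45, 56 → 101
The encoded length is the sum of every internal node's weight: 8 + 14 + 24 + 45 + 56 + 101 = 248 bits.

248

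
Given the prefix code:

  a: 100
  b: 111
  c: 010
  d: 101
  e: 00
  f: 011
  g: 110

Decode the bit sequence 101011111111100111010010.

Read left to right; each codeword is recognised as soon as it completes (prefix code):
  101→d | 011→f | 111→b | 111→b | 100→a | 111→b | 010→c | 010→c
Decoded message: dfbbabcc

dfbbabcc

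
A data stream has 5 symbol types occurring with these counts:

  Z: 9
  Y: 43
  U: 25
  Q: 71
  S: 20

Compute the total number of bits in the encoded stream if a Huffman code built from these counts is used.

Build the Huffman tree bottom-up:
combine Z(9), S(20) → 29
combine U(25), 29 → 54
combine Y(43), 54 → 97
combine Q(71), 97 → 168
Each symbol's bit-cost is frequency × depth; summing gives 348 bits (equivalently 29 + 54 + 97 + 168).

348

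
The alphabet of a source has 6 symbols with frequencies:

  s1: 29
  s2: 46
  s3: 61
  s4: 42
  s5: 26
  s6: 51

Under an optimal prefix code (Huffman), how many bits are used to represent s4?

Build the tree from the bottom:
combine s5(26), s1(29) → 55
combine s4(42), s2(46) → 88
combine s6(51), 55 → 106
combine s3(61), 88 → 149
combine 106, 149 → 255
s4 sits 3 levels below the root, so its codeword is 3 bits.

3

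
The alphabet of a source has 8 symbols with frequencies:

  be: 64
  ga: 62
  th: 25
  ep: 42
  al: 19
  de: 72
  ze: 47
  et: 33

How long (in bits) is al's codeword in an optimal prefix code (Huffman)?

Huffman merges, smallest pair first:
al(19) + th(25) → 44
et(33) + ep(42) → 75
44 + ze(47) → 91
ga(62) + be(64) → 126
de(72) + 75 → 147
91 + 126 → 217
147 + 217 → 364
The subtree containing al is merged 4 times, so code length = 4.

4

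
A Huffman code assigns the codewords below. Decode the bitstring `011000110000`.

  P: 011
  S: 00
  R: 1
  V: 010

PSPSS

Read left to right; each codeword is recognised as soon as it completes (prefix code):
  011→P | 00→S | 011→P | 00→S | 00→S
Decoded message: PSPSS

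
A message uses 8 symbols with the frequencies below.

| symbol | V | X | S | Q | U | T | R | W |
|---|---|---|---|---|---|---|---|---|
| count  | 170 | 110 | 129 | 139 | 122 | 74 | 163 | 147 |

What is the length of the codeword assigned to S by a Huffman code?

3

Build the tree from the bottom:
T(74) + X(110) → 184
U(122) + S(129) → 251
Q(139) + W(147) → 286
R(163) + V(170) → 333
184 + 251 → 435
286 + 333 → 619
435 + 619 → 1054
S's leaf is at depth 3, giving a 3-bit codeword.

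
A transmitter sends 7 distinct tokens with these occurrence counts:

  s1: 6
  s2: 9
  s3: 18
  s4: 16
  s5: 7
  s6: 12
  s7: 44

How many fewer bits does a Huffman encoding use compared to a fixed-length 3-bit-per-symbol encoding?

Fixed-length: 3 bits × 112 symbols = 336 bits.
Huffman merges:
combine s1(6), s5(7) → 13
combine s2(9), s6(12) → 21
combine 13, s4(16) → 29
combine s3(18), 21 → 39
combine 29, 39 → 68
combine s7(44), 68 → 112
Huffman total = 13 + 21 + 29 + 39 + 68 + 112 = 282 bits.
Saving = 336 − 282 = 54 bits.

54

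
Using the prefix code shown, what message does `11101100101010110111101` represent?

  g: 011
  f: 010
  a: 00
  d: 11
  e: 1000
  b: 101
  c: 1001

dbcfbbdb

Read left to right; each codeword is recognised as soon as it completes (prefix code):
  11→d | 101→b | 1001→c | 010→f | 101→b | 101→b | 11→d | 101→b
Decoded message: dbcfbbdb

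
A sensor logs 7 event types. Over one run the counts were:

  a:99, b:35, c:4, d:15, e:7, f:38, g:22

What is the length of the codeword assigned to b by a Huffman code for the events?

Huffman merges, smallest pair first:
c(4) + e(7) → 11
11 + d(15) → 26
g(22) + 26 → 48
b(35) + f(38) → 73
48 + 73 → 121
a(99) + 121 → 220
b's leaf is at depth 3, giving a 3-bit codeword.

3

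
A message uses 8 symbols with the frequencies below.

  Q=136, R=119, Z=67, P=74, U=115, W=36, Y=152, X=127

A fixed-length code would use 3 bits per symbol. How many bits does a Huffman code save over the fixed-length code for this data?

49

Fixed-length: 3 bits × 826 symbols = 2478 bits.
Huffman merges:
W(36) + Z(67) → 103
P(74) + 103 → 177
U(115) + R(119) → 234
X(127) + Q(136) → 263
Y(152) + 177 → 329
234 + 263 → 497
329 + 497 → 826
Huffman total = 103 + 177 + 234 + 263 + 329 + 497 + 826 = 2429 bits.
Saving = 2478 − 2429 = 49 bits.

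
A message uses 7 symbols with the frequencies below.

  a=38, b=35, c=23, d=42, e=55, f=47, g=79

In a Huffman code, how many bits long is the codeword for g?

2

Huffman merges, smallest pair first:
merge c(23) and b(35): 58
merge a(38) and d(42): 80
merge f(47) and e(55): 102
merge 58 and g(79): 137
merge 80 and 102: 182
merge 137 and 182: 319
g sits 2 levels below the root, so its codeword is 2 bits.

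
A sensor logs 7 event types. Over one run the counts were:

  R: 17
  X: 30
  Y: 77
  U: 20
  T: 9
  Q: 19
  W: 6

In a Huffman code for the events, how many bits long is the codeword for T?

5

Build the tree from the bottom:
merge W(6) and T(9): 15
merge 15 and R(17): 32
merge Q(19) and U(20): 39
merge X(30) and 32: 62
merge 39 and 62: 101
merge Y(77) and 101: 178
The subtree containing T is merged 5 times, so code length = 5.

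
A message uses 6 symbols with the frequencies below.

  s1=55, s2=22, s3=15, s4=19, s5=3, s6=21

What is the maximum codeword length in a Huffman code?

Merge the two lowest-weight nodes at each step:
combine s5(3), s3(15) → 18
combine 18, s4(19) → 37
combine s6(21), s2(22) → 43
combine 37, 43 → 80
combine s1(55), 80 → 135
The rarest symbols sit at the bottom; the longest codeword is 4 bits.

4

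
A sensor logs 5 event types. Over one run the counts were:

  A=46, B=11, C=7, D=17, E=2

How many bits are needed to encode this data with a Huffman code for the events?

Build the Huffman tree bottom-up:
E(2) + C(7) → 9
9 + B(11) → 20
D(17) + 20 → 37
37 + A(46) → 83
The encoded length is the sum of every internal node's weight: 9 + 20 + 37 + 83 = 149 bits.

149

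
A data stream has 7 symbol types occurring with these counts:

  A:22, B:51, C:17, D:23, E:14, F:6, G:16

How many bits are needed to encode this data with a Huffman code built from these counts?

Greedily combine the two least-frequent nodes:
F(6) + E(14) → 20
G(16) + C(17) → 33
20 + A(22) → 42
D(23) + 33 → 56
42 + B(51) → 93
56 + 93 → 149
Each symbol's bit-cost is frequency × depth; summing gives 393 bits (equivalently 20 + 33 + 42 + 56 + 93 + 149).

393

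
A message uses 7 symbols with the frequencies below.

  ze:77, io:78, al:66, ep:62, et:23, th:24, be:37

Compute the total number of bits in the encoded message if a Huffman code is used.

Merge the two smallest weights repeatedly:
et(23) + th(24) → 47
be(37) + 47 → 84
ep(62) + al(66) → 128
ze(77) + io(78) → 155
84 + 128 → 212
155 + 212 → 367
The encoded length is the sum of every internal node's weight: 47 + 84 + 128 + 155 + 212 + 367 = 993 bits.

993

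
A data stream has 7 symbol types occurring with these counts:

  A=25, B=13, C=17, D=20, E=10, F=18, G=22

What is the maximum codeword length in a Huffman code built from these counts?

Merge the two lowest-weight nodes at each step:
combine E(10), B(13) → 23
combine C(17), F(18) → 35
combine D(20), G(22) → 42
combine 23, A(25) → 48
combine 35, 42 → 77
combine 48, 77 → 125
Maximum depth reached is 3.

3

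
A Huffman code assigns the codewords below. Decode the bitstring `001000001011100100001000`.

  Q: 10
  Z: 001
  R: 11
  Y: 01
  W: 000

Read left to right; each codeword is recognised as soon as it completes (prefix code):
  001→Z | 000→W | 001→Z | 01→Y | 11→R | 001→Z | 000→W | 01→Y | 000→W
Decoded message: ZWZYRZWYW

ZWZYRZWYW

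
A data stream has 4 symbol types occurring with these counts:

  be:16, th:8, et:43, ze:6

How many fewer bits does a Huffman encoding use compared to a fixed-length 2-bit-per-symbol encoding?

29

Fixed-length: 2 bits × 73 symbols = 146 bits.
Huffman merges:
ze(6) + th(8) → 14
14 + be(16) → 30
30 + et(43) → 73
Huffman total = 14 + 30 + 73 = 117 bits.
Saving = 146 − 117 = 29 bits.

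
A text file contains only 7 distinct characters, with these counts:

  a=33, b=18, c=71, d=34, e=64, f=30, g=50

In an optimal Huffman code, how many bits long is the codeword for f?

Build the tree from the bottom:
merge b(18) and f(30): 48
merge a(33) and d(34): 67
merge 48 and g(50): 98
merge e(64) and 67: 131
merge c(71) and 98: 169
merge 131 and 169: 300
f sits 4 levels below the root, so its codeword is 4 bits.

4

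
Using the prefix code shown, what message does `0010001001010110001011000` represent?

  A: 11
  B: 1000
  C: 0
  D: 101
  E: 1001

Read left to right; each codeword is recognised as soon as it completes (prefix code):
  0→C | 0→C | 1000→B | 1001→E | 0→C | 101→D | 1000→B | 101→D | 1000→B
Decoded message: CCBECDBDB

CCBECDBDB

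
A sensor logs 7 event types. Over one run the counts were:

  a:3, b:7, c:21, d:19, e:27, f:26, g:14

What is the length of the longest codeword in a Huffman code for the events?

4

Merge the two lowest-weight nodes at each step:
merge a(3) and b(7): 10
merge 10 and g(14): 24
merge d(19) and c(21): 40
merge 24 and f(26): 50
merge e(27) and 40: 67
merge 50 and 67: 117
The first pair merged (a, b) ends up deepest, at depth 4.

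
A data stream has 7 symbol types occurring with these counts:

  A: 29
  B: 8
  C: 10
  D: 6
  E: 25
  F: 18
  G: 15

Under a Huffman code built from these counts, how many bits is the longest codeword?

Merge the two lowest-weight nodes at each step:
merge D(6) and B(8): 14
merge C(10) and 14: 24
merge G(15) and F(18): 33
merge 24 and E(25): 49
merge A(29) and 33: 62
merge 49 and 62: 111
The rarest symbols sit at the bottom; the longest codeword is 4 bits.

4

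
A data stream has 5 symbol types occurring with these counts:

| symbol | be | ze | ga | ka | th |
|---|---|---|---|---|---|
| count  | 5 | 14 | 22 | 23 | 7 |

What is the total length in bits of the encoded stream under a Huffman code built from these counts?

154

Build the Huffman tree bottom-up:
combine be(5), th(7) → 12
combine 12, ze(14) → 26
combine ga(22), ka(23) → 45
combine 26, 45 → 71
Total encoded bits = sum of merged weights = 12 + 26 + 45 + 71 = 154.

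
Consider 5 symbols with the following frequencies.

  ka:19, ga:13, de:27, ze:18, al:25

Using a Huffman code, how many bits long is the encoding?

Build the Huffman tree bottom-up:
combine ga(13), ze(18) → 31
combine ka(19), al(25) → 44
combine de(27), 31 → 58
combine 44, 58 → 102
The encoded length is the sum of every internal node's weight: 31 + 44 + 58 + 102 = 235 bits.

235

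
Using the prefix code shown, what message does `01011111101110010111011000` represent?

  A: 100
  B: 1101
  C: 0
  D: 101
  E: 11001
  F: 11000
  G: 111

CDGBECGCF

Read left to right; each codeword is recognised as soon as it completes (prefix code):
  0→C | 101→D | 111→G | 1101→B | 11001→E | 0→C | 111→G | 0→C | 11000→F
Decoded message: CDGBECGCF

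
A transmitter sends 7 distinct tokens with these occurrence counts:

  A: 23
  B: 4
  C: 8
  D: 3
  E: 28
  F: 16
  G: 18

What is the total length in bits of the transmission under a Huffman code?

253

Build the Huffman tree bottom-up:
merge D(3) and B(4): 7
merge 7 and C(8): 15
merge 15 and F(16): 31
merge G(18) and A(23): 41
merge E(28) and 31: 59
merge 41 and 59: 100
Each symbol's bit-cost is frequency × depth; summing gives 253 bits (equivalently 7 + 15 + 31 + 41 + 59 + 100).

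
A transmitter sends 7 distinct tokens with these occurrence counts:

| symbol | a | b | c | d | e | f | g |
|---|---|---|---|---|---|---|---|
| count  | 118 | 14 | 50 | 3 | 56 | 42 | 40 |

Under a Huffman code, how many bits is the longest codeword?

Merge the two lowest-weight nodes at each step:
d(3) + b(14) → 17
17 + g(40) → 57
f(42) + c(50) → 92
e(56) + 57 → 113
92 + 113 → 205
a(118) + 205 → 323
The first pair merged (d, b) ends up deepest, at depth 5.

5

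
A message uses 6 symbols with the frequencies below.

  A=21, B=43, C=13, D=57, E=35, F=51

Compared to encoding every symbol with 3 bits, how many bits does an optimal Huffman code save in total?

Fixed-length: 3 bits × 220 symbols = 660 bits.
Huffman merges:
C(13) + A(21) → 34
34 + E(35) → 69
B(43) + F(51) → 94
D(57) + 69 → 126
94 + 126 → 220
Huffman total = 34 + 69 + 94 + 126 + 220 = 543 bits.
Saving = 660 − 543 = 117 bits.

117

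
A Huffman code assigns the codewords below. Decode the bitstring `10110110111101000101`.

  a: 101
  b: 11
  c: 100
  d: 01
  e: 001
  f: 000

aaabafa

Read left to right; each codeword is recognised as soon as it completes (prefix code):
  101→a | 101→a | 101→a | 11→b | 101→a | 000→f | 101→a
Decoded message: aaabafa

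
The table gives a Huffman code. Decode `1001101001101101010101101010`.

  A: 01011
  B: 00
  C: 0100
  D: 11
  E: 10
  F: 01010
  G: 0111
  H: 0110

Read left to right; each codeword is recognised as soon as it completes (prefix code):
  10→E | 0110→H | 10→E | 0110→H | 11→D | 01010→F | 10→E | 11→D | 01010→F
Decoded message: EHEHDFEDF

EHEHDFEDF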